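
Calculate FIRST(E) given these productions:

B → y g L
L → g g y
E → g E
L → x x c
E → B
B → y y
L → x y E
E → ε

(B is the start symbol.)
To compute FIRST(E), examine every production with E on the left-hand side, reading each right-hand side left to right until a non-nullable symbol is reached.

FIRST sets of the other non-terminals involved (by the same procedure, iterated to a fixed point):
  FIRST(B) = { 'y' }

From E → g E:
  - g is a terminal: add 'g' and stop
From E → B:
  - B is a non-terminal: add FIRST(B) \ {ε} = { 'y' }
    B is not nullable, so stop
From E → ε:
  - ε-production, so ε ∈ FIRST(E)

Collecting: FIRST(E) = { 'g', 'y', ε }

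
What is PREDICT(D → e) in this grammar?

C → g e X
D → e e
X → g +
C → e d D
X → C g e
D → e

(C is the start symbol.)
PREDICT(D → e) = (FIRST(RHS) \ {ε}) ∪ (FOLLOW(D) if ε ∈ FIRST(RHS), i.e. RHS ⇒* ε)
FIRST(e) = { 'e' }
ε ∉ FIRST(e), so FOLLOW(D) is not added.
PREDICT(D → e) = { 'e' }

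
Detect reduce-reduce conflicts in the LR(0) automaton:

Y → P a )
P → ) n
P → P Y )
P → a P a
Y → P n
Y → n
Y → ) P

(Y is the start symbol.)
Augment with Y' → Y and build the canonical LR(0) collection (I0 = CLOSURE({[Y' → . Y]}), then GOTO on every symbol after a dot until no new states appear). It has 16 states:
  I0: { [P → . ) n], [P → . P Y )], [P → . a P a], [Y → . ) P], [Y → . P a )], [Y → . P n], [Y → . n], [Y' → . Y] }  — shift
  I1: { [P → ) . n], [P → . ) n], [P → . P Y )], [P → . a P a], [Y → ) . P] }  — shift
  I2: { [P → . ) n], [P → . P Y )], [P → . a P a], [P → P . Y )], [Y → . ) P], [Y → . P a )], [Y → . P n], [Y → . n], [Y → P . a )], [Y → P . n] }  — shift
  I3: { [Y' → Y .] }  — accept
  I4: { [P → . ) n], [P → . P Y )], [P → . a P a], [P → a . P a] }  — shift
  I5: { [Y → n .] }  — reduce
  I6: { [P → ) . n] }  — shift
  I7: { [P → . ) n], [P → . P Y )], [P → . a P a], [P → P . Y )], [P → a P . a], [Y → . ) P], [Y → . P a )], [Y → . P n], [Y → . n] }  — shift
  I8: { [P → P Y . )] }  — shift
  I9: { [P → . ) n], [P → . P Y )], [P → . a P a], [P → a . P a], [P → a P a .] }  — shift, reduce
  I10: { [P → P Y ) .] }  — reduce
  I11: { [P → ) n .] }  — reduce
  I12: { [P → . ) n], [P → . P Y )], [P → . a P a], [P → a . P a], [Y → P a . )] }  — shift
  I13: { [Y → P n .], [Y → n .] }  — 2 reduces
  I14: { [P → ) . n], [Y → P a ) .] }  — shift, reduce
  I15: { [P → . ) n], [P → . P Y )], [P → . a P a], [P → P . Y )], [Y → ) P .], [Y → . ) P], [Y → . P a )], [Y → . P n], [Y → . n] }  — shift, reduce

I13 contains complete items [Y → P n .], [Y → n .] — reduce-reduce conflict.

Answer: Yes — I13: [Y → P n .] vs [Y → n .]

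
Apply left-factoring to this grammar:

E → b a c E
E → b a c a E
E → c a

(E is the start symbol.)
Left-factoring transforms A → αβ₁ | αβ₂ into A → αA' and A' → β₁ | β₂
(α is the longest common prefix among the alternatives). Repeat until
no nonterminal has two alternatives with a common prefix.

Round 1: E has alternatives sharing prefix 'b a c'. Introduce E': E → b a c E'
  Add: E' → E
  Add: E' → a E

No remaining common prefixes — done.

Resulting grammar:
E → b a c E'
E' → E
E' → a E
E → c a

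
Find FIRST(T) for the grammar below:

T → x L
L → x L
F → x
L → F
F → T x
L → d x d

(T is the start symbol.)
From T → x L:
  - x is a terminal: add 'x' and stop

Collecting: FIRST(T) = { 'x' }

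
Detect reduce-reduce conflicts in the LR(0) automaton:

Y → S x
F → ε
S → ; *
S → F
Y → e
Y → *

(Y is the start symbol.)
A reduce-reduce conflict occurs when an LR(0) state has two complete items [A → α .] and [B → β .] — both call for a reduction, and with no lookahead the parser cannot choose between them.

Augment with Y' → Y and build the canonical LR(0) collection (I0 = CLOSURE({[Y' → . Y]}), then GOTO on every symbol after a dot until no new states appear). It has 9 states:
  I0: { [F → .], [S → . ; *], [S → . F], [Y → . *], [Y → . S x], [Y → . e], [Y' → . Y] }  — shift, reduce
  I1: { [Y → * .] }  — reduce
  I2: { [S → ; . *] }  — shift
  I3: { [S → F .] }  — reduce
  I4: { [Y → S . x] }  — shift
  I5: { [Y' → Y .] }  — accept
  I6: { [Y → e .] }  — reduce
  I7: { [Y → S x .] }  — reduce
  I8: { [S → ; * .] }  — reduce

No state contains more than one complete item.

Answer: No reduce-reduce conflicts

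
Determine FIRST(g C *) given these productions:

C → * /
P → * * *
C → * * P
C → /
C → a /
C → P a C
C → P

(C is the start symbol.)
To compute FIRST(g C *), process the symbols left to right:
Symbol g is a terminal. Add 'g' and stop.
FIRST(g C *) = { 'g' }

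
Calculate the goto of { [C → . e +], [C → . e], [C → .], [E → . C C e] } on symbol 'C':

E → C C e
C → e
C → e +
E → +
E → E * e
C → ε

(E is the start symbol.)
{ [C → . e +], [C → . e], [C → .], [E → C . C e] }

GOTO(I, 'C') = CLOSURE({ [A → αX.β] : [A → α.Xβ] ∈ I, X = 'C' })

Items with dot before 'C', with the dot advanced:
  [E → . C C e] → [E → C . C e]
Closure of the advanced items:
  [E → C . C e] has the dot before C: add [C → . e], [C → . e +], [C → .]

GOTO = { [C → . e +], [C → . e], [C → .], [E → C . C e] }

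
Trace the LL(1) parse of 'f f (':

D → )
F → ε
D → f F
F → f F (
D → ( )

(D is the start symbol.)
LL(1) parsing maintains a stack (initially the start symbol over $) and the input. At each step: if the stack top is a terminal, match it against the current input token; if it is a non-terminal N, replace it with the RHS of M[N, lookahead] (the unique production whose predict set contains the lookahead).

Stack is shown with the top on the left.

Stack    Input    Action
------------------------
D $      f f ( $  output D → f F
f F $    f f ( $  match 'f'
F $      f ( $    output F → f F (
f F ( $  f ( $    match 'f'
F ( $    ( $      output F → ε
( $      ( $      match '('
$        $        accept

The string is accepted.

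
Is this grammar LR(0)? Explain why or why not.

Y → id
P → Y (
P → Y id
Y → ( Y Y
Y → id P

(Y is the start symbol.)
Augment with Y' → Y and build the canonical LR(0) collection (I0 = CLOSURE({[Y' → . Y]}), then GOTO on every symbol after a dot until no new states appear). It has 10 states:
  I0: { [Y → . ( Y Y], [Y → . id P], [Y → . id], [Y' → . Y] }  — shift
  I1: { [Y → ( . Y Y], [Y → . ( Y Y], [Y → . id P], [Y → . id] }  — shift
  I2: { [Y' → Y .] }  — accept
  I3: { [P → . Y (], [P → . Y id], [Y → . ( Y Y], [Y → . id P], [Y → . id], [Y → id . P], [Y → id .] }  — shift, reduce
  I4: { [Y → id P .] }  — reduce
  I5: { [P → Y . (], [P → Y . id] }  — shift
  I6: { [P → Y ( .] }  — reduce
  I7: { [P → Y id .] }  — reduce
  I8: { [Y → ( Y . Y], [Y → . ( Y Y], [Y → . id P], [Y → . id] }  — shift
  I9: { [Y → ( Y Y .] }  — reduce

Conflict in state I3:
  Shift-reduce conflict between [Y → id .] and [Y → . ( Y Y]
So the grammar is NOT LR(0).

Answer: No. Shift-reduce conflict between [Y → id .] and [Y → . ( Y Y]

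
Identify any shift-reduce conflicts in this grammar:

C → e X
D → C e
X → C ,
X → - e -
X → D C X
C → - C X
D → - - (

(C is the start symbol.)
A shift-reduce conflict occurs when an LR(0) state has both:
  - a complete (reduce) item [A → α .] (dot at the end), and
  - a shift item [B → β . c γ] (dot before a terminal).

Augment with C' → C and build the canonical LR(0) collection (I0 = CLOSURE({[C' → . C]}), then GOTO on every symbol after a dot until no new states appear). It has 18 states:
  I0: { [C → . - C X], [C → . e X], [C' → . C] }  — shift
  I1: { [C → - . C X], [C → . - C X], [C → . e X] }  — shift
  I2: { [C' → C .] }  — accept
  I3: { [C → . - C X], [C → . e X], [C → e . X], [D → . - - (], [D → . C e], [X → . - e -], [X → . C ,], [X → . D C X] }  — shift
  I4: { [C → - . C X], [C → . - C X], [C → . e X], [D → - . - (], [X → - . e -] }  — shift
  I5: { [D → C . e], [X → C . ,] }  — shift
  I6: { [C → . - C X], [C → . e X], [X → D . C X] }  — shift
  I7: { [C → e X .] }  — reduce
  I8: { [C → . - C X], [C → . e X], [D → . - - (], [D → . C e], [X → . - e -], [X → . C ,], [X → . D C X], [X → D C . X] }  — shift
  I9: { [X → D C X .] }  — reduce
  I10: { [X → C , .] }  — reduce
  I11: { [D → C e .] }  — reduce
  I12: { [C → - . C X], [C → . - C X], [C → . e X], [D → - - . (] }  — shift
  I13: { [C → - C . X], [C → . - C X], [C → . e X], [D → . - - (], [D → . C e], [X → . - e -], [X → . C ,], [X → . D C X] }  — shift
  I14: { [C → . - C X], [C → . e X], [C → e . X], [D → . - - (], [D → . C e], [X → - e . -], [X → . - e -], [X → . C ,], [X → . D C X] }  — shift
  I15: { [C → - . C X], [C → . - C X], [C → . e X], [D → - . - (], [X → - . e -], [X → - e - .] }  — shift, reduce
  I16: { [C → - C X .] }  — reduce
  I17: { [D → - - ( .] }  — reduce

I15 contains reduce item [X → - e - .] and shift items [C → . - C X], [C → . e X], [D → - . - (], [X → - . e -] — shift-reduce conflict.

Answer: Yes — I15: [X → - e - .] vs [C → . - C X]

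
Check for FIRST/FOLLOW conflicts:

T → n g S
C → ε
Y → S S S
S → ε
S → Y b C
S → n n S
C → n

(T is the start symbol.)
Yes. C → n with FOLLOW(C) on { 'n' }; S → Y b C with FOLLOW(S) on { 'b', 'n' }; S → n n S with FOLLOW(S) on { 'n' }

A FIRST/FOLLOW conflict occurs when a non-terminal N has a nullable alternative N → β (β ⇒* ε) and another alternative N → α with FIRST(α) ∩ FOLLOW(N) ≠ ∅: on such a lookahead the parser cannot decide between expanding α and letting N vanish via β.

Nullable non-terminals: C, S, Y.
FIRST sets used below: FIRST(Y) = { 'b', 'n', ε }

C: nullable alternative(s) C → ε; FOLLOW(C) = { $, 'b', 'n' }
  C → ε: FIRST \ {ε} = { } — this is the only nullable alternative, skip
  C → n: FIRST \ {ε} = { 'n' } — overlaps FOLLOW(C) on { 'n' }: CONFLICT

S: nullable alternative(s) S → ε; FOLLOW(S) = { $, 'b', 'n' }
  S → ε: FIRST \ {ε} = { } — this is the only nullable alternative, skip
  S → Y b C: FIRST \ {ε} = { 'b', 'n' } — overlaps FOLLOW(S) on { 'b', 'n' }: CONFLICT
  S → n n S: FIRST \ {ε} = { 'n' } — overlaps FOLLOW(S) on { 'n' }: CONFLICT
Y has a nullable alternative but only one production, so nothing to check.

T has no nullable alternative, so no FIRST/FOLLOW check is needed there.

So the grammar has 3 FIRST/FOLLOW conflicts (marked CONFLICT above).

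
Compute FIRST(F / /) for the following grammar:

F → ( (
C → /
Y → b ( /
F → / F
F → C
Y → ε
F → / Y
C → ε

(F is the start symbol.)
{ '(', '/' }

FIRST sets of the non-terminals involved (from the grammar, by fixed-point iteration):
  FIRST(F) = { '(', '/', ε }

To compute FIRST(F / /), process the symbols left to right:
Symbol F is a non-terminal. Add FIRST(F) \ {ε} = { '(', '/' }
F is nullable (ε ∈ FIRST(F)), continue to the next symbol.
Symbol / is a terminal. Add '/' and stop.
FIRST(F / /) = { '(', '/' }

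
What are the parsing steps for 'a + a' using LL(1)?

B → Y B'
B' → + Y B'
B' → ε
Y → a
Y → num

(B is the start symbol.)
Stack is shown with the top on the left.

Stack     Input    Action
-------------------------
B $       a + a $  output B → Y B'
Y B' $    a + a $  output Y → a
a B' $    a + a $  match 'a'
B' $      + a $    output B' → + Y B'
+ Y B' $  + a $    match '+'
Y B' $    a $      output Y → a
a B' $    a $      match 'a'
B' $      $        output B' → ε
$         $        accept

The string is accepted.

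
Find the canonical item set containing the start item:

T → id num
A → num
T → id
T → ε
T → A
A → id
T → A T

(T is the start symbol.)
{ [A → . id], [A → . num], [T → . A T], [T → . A], [T → . id num], [T → . id], [T → .], [T' → . T] }

First, augment the grammar with T' → T
I₀ = CLOSURE({ [T' → . T] }):
  [T' → . T] has the dot before T: add [T → . id num], [T → . id], [T → .], [T → . A], [T → . A T]
  [T → . A] has the dot before A: add [A → . num], [A → . id]
No further items can be added.

I₀ = { [A → . id], [A → . num], [T → . A T], [T → . A], [T → . id num], [T → . id], [T → .], [T' → . T] }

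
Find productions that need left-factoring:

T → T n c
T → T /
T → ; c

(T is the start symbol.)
Left-factoring is needed when two productions for the same non-terminal
share a common prefix on the right-hand side.

Productions for T:
  T → T n c
  T → T /
  T → ; c

Found common prefix 'T' in productions for T

Answer: Yes, T has productions with common prefix 'T'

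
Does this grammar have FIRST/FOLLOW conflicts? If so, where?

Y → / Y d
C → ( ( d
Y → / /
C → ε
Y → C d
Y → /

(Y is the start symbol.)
No FIRST/FOLLOW conflicts.

A FIRST/FOLLOW conflict occurs when a non-terminal N has a nullable alternative N → β (β ⇒* ε) and another alternative N → α with FIRST(α) ∩ FOLLOW(N) ≠ ∅: on such a lookahead the parser cannot decide between expanding α and letting N vanish via β.

Nullable non-terminals: C.

C: nullable alternative(s) C → ε; FOLLOW(C) = { 'd' }
  C → ( ( d: FIRST \ {ε} = { '(' } — disjoint from FOLLOW(C)
  C → ε: FIRST \ {ε} = { } — this is the only nullable alternative, skip

Y has no nullable alternative, so no FIRST/FOLLOW check is needed there.

No FIRST/FOLLOW conflicts found.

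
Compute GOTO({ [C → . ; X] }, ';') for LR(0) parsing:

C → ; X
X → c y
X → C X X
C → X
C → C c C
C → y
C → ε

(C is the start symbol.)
GOTO(I, ';') = CLOSURE({ [A → αX.β] : [A → α.Xβ] ∈ I, X = ';' })

Items with dot before ';', with the dot advanced:
  [C → . ; X] → [C → ; . X]
Closure of the advanced items:
  [C → ; . X] has the dot before X: add [X → . c y], [X → . C X X]
  [X → . C X X] has the dot before C: add [C → . ; X], [C → . X], [C → . C c C], [C → . y], [C → .]

GOTO = { [C → . ; X], [C → . C c C], [C → . X], [C → . y], [C → .], [C → ; . X], [X → . C X X], [X → . c y] }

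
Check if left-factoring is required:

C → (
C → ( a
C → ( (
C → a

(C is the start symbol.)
Left-factoring is needed when two productions for the same non-terminal
share a common prefix on the right-hand side.

Productions for C:
  C → (
  C → ( a
  C → ( (
  C → a

Found common prefix '(' in productions for C

Answer: Yes, C has productions with common prefix '('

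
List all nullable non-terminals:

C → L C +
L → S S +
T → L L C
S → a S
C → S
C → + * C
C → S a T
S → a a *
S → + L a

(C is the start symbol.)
None

A non-terminal is nullable if it can derive ε (the empty string): either it has an ε-production, or it has a production whose right-hand side consists entirely of nullable non-terminals.

There are no ε-productions, so no non-terminal can derive ε.
No non-terminals are nullable.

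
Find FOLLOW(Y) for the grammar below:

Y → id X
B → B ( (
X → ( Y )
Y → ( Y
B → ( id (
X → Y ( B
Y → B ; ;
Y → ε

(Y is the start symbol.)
{ $, '(', ')' }

To compute FOLLOW(Y), find every occurrence of Y on a right-hand side N → α Y β: add FIRST(β) \ {ε}, and if β is empty or nullable also add FOLLOW(N). Iterate to a fixed point.

Y is the start symbol, so $ ∈ FOLLOW(Y).
In X → ( Y ): Y is followed by ')', add FIRST(')') \ {ε} = { ')' }
In Y → ( Y: Y is at the end; this adds FOLLOW(Y) to itself — nothing new
In X → Y ( B: Y is followed by '(' B, add FIRST('(' B) \ {ε} = { '(' }

Taking the union: FOLLOW(Y) = { $, '(', ')' }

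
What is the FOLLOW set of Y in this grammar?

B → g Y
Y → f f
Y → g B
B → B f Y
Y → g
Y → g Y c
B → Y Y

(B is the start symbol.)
{ $, 'c', 'f', 'g' }

In B → g Y: Y is at the end, add FOLLOW(B)
In B → B f Y: Y is at the end, add FOLLOW(B)
In Y → g Y c: Y is followed by c, add FIRST(c) \ {ε} = { 'c' }
In B → Y Y: Y is followed by Y, add FIRST(Y) \ {ε} = { 'f', 'g' }
In B → Y Y: Y is at the end, add FOLLOW(B)

The FOLLOW sets referred to above (computed the same way, to a fixed point):
  FOLLOW(B) = { $, 'c', 'f', 'g' }

Taking the union: FOLLOW(Y) = { $, 'c', 'f', 'g' }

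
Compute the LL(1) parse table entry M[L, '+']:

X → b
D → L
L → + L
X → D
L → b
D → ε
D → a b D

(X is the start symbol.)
L → + L

To find M[L, '+'], we find productions for L where '+' is in the predict set (PREDICT(N → α) = (FIRST(α) \ {ε}) ∪ (FOLLOW(N) if α ⇒* ε)).

L → + L: PREDICT = { '+' }
  '+' is in predict set, so this production goes in M[L, '+']
L → b: PREDICT = { 'b' }

M[L, '+'] = L → + L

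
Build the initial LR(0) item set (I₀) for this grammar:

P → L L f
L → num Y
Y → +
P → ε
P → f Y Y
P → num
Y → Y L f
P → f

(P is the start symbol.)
{ [L → . num Y], [P → . L L f], [P → . f Y Y], [P → . f], [P → . num], [P → .], [P' → . P] }

First, augment the grammar with P' → P
I₀ = CLOSURE({ [P' → . P] }):
  [P' → . P] has the dot before P: add [P → . L L f], [P → .], [P → . f Y Y], [P → . num], [P → . f]
  [P → . L L f] has the dot before L: add [L → . num Y]
No further items can be added.

I₀ = { [L → . num Y], [P → . L L f], [P → . f Y Y], [P → . f], [P → . num], [P → .], [P' → . P] }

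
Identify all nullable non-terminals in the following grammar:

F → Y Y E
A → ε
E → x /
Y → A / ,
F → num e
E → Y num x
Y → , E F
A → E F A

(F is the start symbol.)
ε-productions: A → ε
So A is immediately nullable.
No further non-terminal can be added: every production for the remaining non-terminals contains a terminal or a non-nullable non-terminal.
Nullable = { 'A' }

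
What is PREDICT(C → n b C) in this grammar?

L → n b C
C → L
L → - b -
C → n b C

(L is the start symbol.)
{ 'n' }

PREDICT(C → n b C) = (FIRST(RHS) \ {ε}) ∪ (FOLLOW(C) if ε ∈ FIRST(RHS), i.e. RHS ⇒* ε)
FIRST(n b C) = { 'n' }
ε ∉ FIRST(n b C), so FOLLOW(C) is not added.
PREDICT(C → n b C) = { 'n' }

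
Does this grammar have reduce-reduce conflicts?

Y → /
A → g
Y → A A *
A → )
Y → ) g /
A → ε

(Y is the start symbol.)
Augment with Y' → Y and build the canonical LR(0) collection (I0 = CLOSURE({[Y' → . Y]}), then GOTO on every symbol after a dot until no new states appear). It has 11 states:
  I0: { [A → . )], [A → . g], [A → .], [Y → . ) g /], [Y → . /], [Y → . A A *], [Y' → . Y] }  — shift, reduce
  I1: { [A → ) .], [Y → ) . g /] }  — shift, reduce
  I2: { [Y → / .] }  — reduce
  I3: { [A → . )], [A → . g], [A → .], [Y → A . A *] }  — shift, reduce
  I4: { [Y' → Y .] }  — accept
  I5: { [A → g .] }  — reduce
  I6: { [A → ) .] }  — reduce
  I7: { [Y → A A . *] }  — shift
  I8: { [Y → A A * .] }  — reduce
  I9: { [Y → ) g . /] }  — shift
  I10: { [Y → ) g / .] }  — reduce

No state contains more than one complete item.

Answer: No reduce-reduce conflicts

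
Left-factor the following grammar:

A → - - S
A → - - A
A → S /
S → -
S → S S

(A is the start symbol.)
A → - - A'
A' → S
A' → A
A → S /
S → -
S → S S

Left-factoring transforms A → αβ₁ | αβ₂ into A → αA' and A' → β₁ | β₂
(α is the longest common prefix among the alternatives). Repeat until
no nonterminal has two alternatives with a common prefix.

Round 1: A has alternatives sharing prefix '- -'. Introduce A': A → - - A'
  Add: A' → S
  Add: A' → A

No remaining common prefixes — done.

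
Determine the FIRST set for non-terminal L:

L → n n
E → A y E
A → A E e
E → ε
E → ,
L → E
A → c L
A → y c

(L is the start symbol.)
To compute FIRST(L), examine every production with L on the left-hand side, reading each right-hand side left to right until a non-nullable symbol is reached.

FIRST sets of the other non-terminals involved (by the same procedure, iterated to a fixed point):
  FIRST(E) = { ',', 'c', 'y', ε }

From L → n n:
  - n is a terminal: add 'n' and stop
From L → E:
  - E is a non-terminal: add FIRST(E) \ {ε} = { ',', 'c', 'y' }
    E is nullable and nothing follows, so the whole right-hand side can vanish: ε ∈ FIRST(L)

Collecting: FIRST(L) = { ',', 'c', 'n', 'y', ε }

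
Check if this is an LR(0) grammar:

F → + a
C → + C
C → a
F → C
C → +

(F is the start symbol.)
No. Shift-reduce conflict between [C → + .] and [C → . +]

A grammar is LR(0) if no state in the canonical LR(0) collection has:
  - both a shift item (dot before a terminal) and a complete item (shift-reduce conflict), or
  - two or more complete items (reduce-reduce conflict; the accept item [F' → F .] counts as a complete item here).

Augment with F' → F and build the canonical LR(0) collection (I0 = CLOSURE({[F' → . F]}), then GOTO on every symbol after a dot until no new states appear). It has 8 states:
  I0: { [C → . + C], [C → . +], [C → . a], [F → . + a], [F → . C], [F' → . F] }  — shift
  I1: { [C → + . C], [C → + .], [C → . + C], [C → . +], [C → . a], [F → + . a] }  — shift, reduce
  I2: { [F → C .] }  — reduce
  I3: { [F' → F .] }  — accept
  I4: { [C → a .] }  — reduce
  I5: { [C → + . C], [C → + .], [C → . + C], [C → . +], [C → . a] }  — shift, reduce
  I6: { [C → + C .] }  — reduce
  I7: { [C → a .], [F → + a .] }  — 2 reduces

Conflict in state I1:
  Shift-reduce conflict between [C → + .] and [C → . +]
So the grammar is NOT LR(0).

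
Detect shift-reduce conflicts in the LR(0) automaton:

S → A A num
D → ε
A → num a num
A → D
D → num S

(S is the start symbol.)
Yes — I0: [D → .] vs [A → . num a num]; I1: [D → .] vs [A → . num a num]; I4: [D → .] vs [A → . num a num]

A shift-reduce conflict occurs when an LR(0) state has both:
  - a complete (reduce) item [A → α .] (dot at the end), and
  - a shift item [B → β . c γ] (dot before a terminal).

Augment with S' → S and build the canonical LR(0) collection (I0 = CLOSURE({[S' → . S]}), then GOTO on every symbol after a dot until no new states appear). It has 10 states:
  I0: { [A → . D], [A → . num a num], [D → . num S], [D → .], [S → . A A num], [S' → . S] }  — shift, reduce
  I1: { [A → . D], [A → . num a num], [D → . num S], [D → .], [S → A . A num] }  — shift, reduce
  I2: { [A → D .] }  — reduce
  I3: { [S' → S .] }  — accept
  I4: { [A → . D], [A → . num a num], [A → num . a num], [D → . num S], [D → .], [D → num . S], [S → . A A num] }  — shift, reduce
  I5: { [D → num S .] }  — reduce
  I6: { [A → num a . num] }  — shift
  I7: { [A → num a num .] }  — reduce
  I8: { [S → A A . num] }  — shift
  I9: { [S → A A num .] }  — reduce

I0 contains reduce item [D → .] and shift items [A → . num a num], [D → . num S] — shift-reduce conflict.
I1 contains reduce item [D → .] and shift items [A → . num a num], [D → . num S] — shift-reduce conflict.
I4 contains reduce item [D → .] and shift items [A → . num a num], [A → num . a num], [D → . num S] — shift-reduce conflict.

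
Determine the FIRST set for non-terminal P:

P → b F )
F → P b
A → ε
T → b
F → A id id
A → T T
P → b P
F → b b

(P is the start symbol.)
{ 'b' }

From P → b F ):
  - b is a terminal: add 'b' and stop
From P → b P:
  - b is a terminal: add 'b' and stop

Collecting: FIRST(P) = { 'b' }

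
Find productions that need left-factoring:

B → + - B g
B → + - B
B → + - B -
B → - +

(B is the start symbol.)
Left-factoring is needed when two productions for the same non-terminal
share a common prefix on the right-hand side.

Productions for B:
  B → + - B g
  B → + - B
  B → + - B -
  B → - +

Found common prefix '+ - B' in productions for B

Answer: Yes, B has productions with common prefix '+ - B'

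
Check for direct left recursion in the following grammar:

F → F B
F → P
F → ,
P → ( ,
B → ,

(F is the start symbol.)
Yes, F is left-recursive

Direct left recursion occurs when N → N α for some non-terminal N (the right-hand side begins with the left-hand side itself).

F → F B: LEFT RECURSIVE (starts with F)
F → P: starts with P
F → ,: starts with ','
P → ( ,: starts with '('
B → ,: starts with ','

The grammar has direct left recursion on: F.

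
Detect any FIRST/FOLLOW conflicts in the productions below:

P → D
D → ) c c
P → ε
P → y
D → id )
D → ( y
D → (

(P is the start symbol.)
No FIRST/FOLLOW conflicts.

Nullable non-terminals: P.
FIRST sets used below: FIRST(D) = { '(', ')', 'id' }

P: nullable alternative(s) P → ε; FOLLOW(P) = { $ }
  P → D: FIRST \ {ε} = { '(', ')', 'id' } — disjoint from FOLLOW(P)
  P → ε: FIRST \ {ε} = { } — this is the only nullable alternative, skip
  P → y: FIRST \ {ε} = { 'y' } — disjoint from FOLLOW(P)

D has no nullable alternative, so no FIRST/FOLLOW check is needed there.

No FIRST/FOLLOW conflicts found.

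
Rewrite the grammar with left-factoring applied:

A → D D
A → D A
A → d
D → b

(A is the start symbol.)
Left-factoring transforms A → αβ₁ | αβ₂ into A → αA' and A' → β₁ | β₂
(α is the longest common prefix among the alternatives). Repeat until
no nonterminal has two alternatives with a common prefix.

Round 1: A has alternatives sharing prefix 'D'. Introduce A': A → D A'
  Add: A' → D
  Add: A' → A

No remaining common prefixes — done.

Resulting grammar:
A → D A'
A' → D
A' → A
A → d
D → b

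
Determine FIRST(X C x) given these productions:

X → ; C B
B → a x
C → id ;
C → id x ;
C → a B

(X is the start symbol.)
{ ';' }

FIRST sets of the non-terminals involved (from the grammar, by fixed-point iteration):
  FIRST(X) = { ';' }

To compute FIRST(X C x), process the symbols left to right:
Symbol X is a non-terminal. Add FIRST(X) \ {ε} = { ';' }
X is not nullable (ε ∉ FIRST(X)), so stop here.
FIRST(X C x) = { ';' }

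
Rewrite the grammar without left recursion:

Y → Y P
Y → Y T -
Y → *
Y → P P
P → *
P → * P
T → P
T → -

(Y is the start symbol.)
Y → * Y'
Y → P P Y'
Y' → P Y'
Y' → T - Y'
Y' → ε
P → *
P → * P
T → P
T → -

Y is directly left-recursive. The standard transformation for
  A → A α₁ | ... | A α_m | β₁ | ... | β_n
is
  A  → β₁ A' | ... | β_n A'
  A' → α₁ A' | ... | α_m A' | ε

Y → * becomes Y → * Y'
Y → P P becomes Y → P P Y'
Y → Y P becomes Y' → P Y'
Y → Y T - becomes Y' → T - Y'
Add Y' → ε

Productions for other non-terminals are unchanged:
  P → *
  P → * P
  T → P
  T → -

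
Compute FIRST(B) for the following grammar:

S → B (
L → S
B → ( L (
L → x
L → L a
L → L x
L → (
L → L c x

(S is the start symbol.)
{ '(' }

From B → ( L (:
  - '(' is a terminal: add '(' and stop

Collecting: FIRST(B) = { '(' }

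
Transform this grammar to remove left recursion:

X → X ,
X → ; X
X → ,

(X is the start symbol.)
X → ; X X'
X → , X'
X' → , X'
X' → ε

X is directly left-recursive. The standard transformation for
  A → A α₁ | ... | A α_m | β₁ | ... | β_n
is
  A  → β₁ A' | ... | β_n A'
  A' → α₁ A' | ... | α_m A' | ε

X → ; X becomes X → ; X X'
X → , becomes X → , X'
X → X , becomes X' → , X'
Add X' → ε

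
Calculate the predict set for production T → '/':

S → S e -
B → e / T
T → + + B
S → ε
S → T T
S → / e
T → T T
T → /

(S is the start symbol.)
PREDICT(T → '/') = (FIRST(RHS) \ {ε}) ∪ (FOLLOW(T) if ε ∈ FIRST(RHS), i.e. RHS ⇒* ε)
FIRST('/') = { '/' }
ε ∉ FIRST('/'), so FOLLOW(T) is not added.
PREDICT(T → '/') = { '/' }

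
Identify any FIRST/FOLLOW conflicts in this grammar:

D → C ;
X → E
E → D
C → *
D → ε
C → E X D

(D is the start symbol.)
Yes. D → C ';' with FOLLOW(D) on { '*', ';' }

A FIRST/FOLLOW conflict occurs when a non-terminal N has a nullable alternative N → β (β ⇒* ε) and another alternative N → α with FIRST(α) ∩ FOLLOW(N) ≠ ∅: on such a lookahead the parser cannot decide between expanding α and letting N vanish via β.

Nullable non-terminals: C, D, E, X.
FIRST sets used below: FIRST(E) = { '*', ';', ε }, FIRST(X) = { '*', ';', ε }, FIRST(D) = { '*', ';', ε }, FIRST(C) = { '*', ';', ε }

C: nullable alternative(s) C → E X D; FOLLOW(C) = { ';' }
  C → *: FIRST \ {ε} = { '*' } — disjoint from FOLLOW(C)
  C → E X D: FIRST \ {ε} = { '*', ';' } — this is the only nullable alternative, skip

D: nullable alternative(s) D → ε; FOLLOW(D) = { $, '*', ';' }
  D → C ;: FIRST \ {ε} = { '*', ';' } — overlaps FOLLOW(D) on { '*', ';' }: CONFLICT
  D → ε: FIRST \ {ε} = { } — this is the only nullable alternative, skip
E has a nullable alternative but only one production, so nothing to check.
X has a nullable alternative but only one production, so nothing to check.

So the grammar has 1 FIRST/FOLLOW conflict (marked CONFLICT above).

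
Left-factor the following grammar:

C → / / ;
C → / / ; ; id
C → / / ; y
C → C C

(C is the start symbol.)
C → / / ; C'
C' → ε
C' → ; id
C' → y
C → C C

Left-factoring transforms A → αβ₁ | αβ₂ into A → αA' and A' → β₁ | β₂
(α is the longest common prefix among the alternatives). Repeat until
no nonterminal has two alternatives with a common prefix.

Round 1: C has alternatives sharing prefix '/ / ;'. Introduce C': C → / / ; C'
  Add: C' → ε
  Add: C' → ; id
  Add: C' → y

No remaining common prefixes — done.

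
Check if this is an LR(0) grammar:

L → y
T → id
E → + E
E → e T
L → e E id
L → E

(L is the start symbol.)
Yes, the grammar is LR(0)

Augment with L' → L and build the canonical LR(0) collection (I0 = CLOSURE({[L' → . L]}), then GOTO on every symbol after a dot until no new states appear). It has 12 states:
  I0: { [E → . + E], [E → . e T], [L → . E], [L → . e E id], [L → . y], [L' → . L] }  — shift
  I1: { [E → + . E], [E → . + E], [E → . e T] }  — shift
  I2: { [L → E .] }  — reduce
  I3: { [L' → L .] }  — accept
  I4: { [E → . + E], [E → . e T], [E → e . T], [L → e . E id], [T → . id] }  — shift
  I5: { [L → y .] }  — reduce
  I6: { [L → e E . id] }  — shift
  I7: { [E → e T .] }  — reduce
  I8: { [E → e . T], [T → . id] }  — shift
  I9: { [T → id .] }  — reduce
  I10: { [L → e E id .] }  — reduce
  I11: { [E → + E .] }  — reduce

Every state is either a pure shift/goto state or contains exactly one complete item and nothing to shift — no conflicts. The grammar is LR(0).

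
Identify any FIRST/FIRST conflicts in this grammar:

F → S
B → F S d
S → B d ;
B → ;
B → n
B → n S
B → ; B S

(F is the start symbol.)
Yes. B → F S d / B → ';' on { ';' }; B → F S d / B → n on { 'n' }; B → F S d / B → n S on { 'n' }; B → F S d / B → ';' B S on { ';' }; B → ';' / B → ';' B S on { ';' }; B → n / B → n S on { 'n' }

A FIRST/FIRST conflict occurs when two productions N → α and N → β for the same non-terminal have FIRST(α) ∩ FIRST(β) ≠ ∅ (with ε ∈ FIRST of a nullable right-hand side, so two nullable alternatives also conflict).

FIRST sets of the non-terminals at (or reachable through a nullable prefix from) the front of some alternative:
  FIRST(F) = { ';', 'n' }

Productions for B:
  B → F S d: FIRST = { ';', 'n' }
  B → ;: FIRST = { ';' }
  B → n: FIRST = { 'n' }
  B → n S: FIRST = { 'n' }
  B → ; B S: FIRST = { ';' }
F, S have only one production, so no FIRST/FIRST conflict is possible there.

Conflict for B: B → F S d and B → ;
  Overlap: { ';' }
Conflict for B: B → F S d and B → n
  Overlap: { 'n' }
Conflict for B: B → F S d and B → n S
  Overlap: { 'n' }
Conflict for B: B → F S d and B → ; B S
  Overlap: { ';' }
Conflict for B: B → ; and B → ; B S
  Overlap: { ';' }
Conflict for B: B → n and B → n S
  Overlap: { 'n' }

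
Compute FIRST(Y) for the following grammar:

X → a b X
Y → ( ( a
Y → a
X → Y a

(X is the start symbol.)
{ '(', 'a' }

To compute FIRST(Y), examine every production with Y on the left-hand side, reading each right-hand side left to right until a non-nullable symbol is reached.

From Y → ( ( a:
  - '(' is a terminal: add '(' and stop
From Y → a:
  - a is a terminal: add 'a' and stop

Collecting: FIRST(Y) = { '(', 'a' }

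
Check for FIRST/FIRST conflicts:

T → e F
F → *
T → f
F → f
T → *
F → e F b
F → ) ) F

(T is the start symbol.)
No FIRST/FIRST conflicts.

A FIRST/FIRST conflict occurs when two productions N → α and N → β for the same non-terminal have FIRST(α) ∩ FIRST(β) ≠ ∅ (with ε ∈ FIRST of a nullable right-hand side, so two nullable alternatives also conflict).

Productions for T:
  T → e F: FIRST = { 'e' }
  T → f: FIRST = { 'f' }
  T → *: FIRST = { '*' }
Productions for F:
  F → *: FIRST = { '*' }
  F → f: FIRST = { 'f' }
  F → e F b: FIRST = { 'e' }
  F → ) ) F: FIRST = { ')' }

All alternatives of each non-terminal have pairwise disjoint FIRST sets.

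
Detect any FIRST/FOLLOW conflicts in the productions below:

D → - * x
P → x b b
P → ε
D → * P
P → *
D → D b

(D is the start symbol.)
A FIRST/FOLLOW conflict occurs when a non-terminal N has a nullable alternative N → β (β ⇒* ε) and another alternative N → α with FIRST(α) ∩ FOLLOW(N) ≠ ∅: on such a lookahead the parser cannot decide between expanding α and letting N vanish via β.

Nullable non-terminals: P.

P: nullable alternative(s) P → ε; FOLLOW(P) = { $, 'b' }
  P → x b b: FIRST \ {ε} = { 'x' } — disjoint from FOLLOW(P)
  P → ε: FIRST \ {ε} = { } — this is the only nullable alternative, skip
  P → *: FIRST \ {ε} = { '*' } — disjoint from FOLLOW(P)

D has no nullable alternative, so no FIRST/FOLLOW check is needed there.

No FIRST/FOLLOW conflicts found.

Answer: No FIRST/FOLLOW conflicts.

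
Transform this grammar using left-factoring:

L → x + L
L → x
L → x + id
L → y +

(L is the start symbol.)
L → x L'
L' → + L''
L'' → L
L'' → id
L' → ε
L → y +

Left-factoring transforms A → αβ₁ | αβ₂ into A → αA' and A' → β₁ | β₂
(α is the longest common prefix among the alternatives). Repeat until
no nonterminal has two alternatives with a common prefix.

Round 1: L has alternatives sharing prefix 'x'. Introduce L': L → x L'
  Add: L' → + L
  Add: L' → ε
  Add: L' → + id

Round 2: L' has alternatives sharing prefix '+'. Introduce L'': L' → + L''
  Add: L'' → L
  Add: L'' → id

No remaining common prefixes — done.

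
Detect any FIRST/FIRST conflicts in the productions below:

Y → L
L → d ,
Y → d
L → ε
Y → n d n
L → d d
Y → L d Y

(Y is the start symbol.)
A FIRST/FIRST conflict occurs when two productions N → α and N → β for the same non-terminal have FIRST(α) ∩ FIRST(β) ≠ ∅ (with ε ∈ FIRST of a nullable right-hand side, so two nullable alternatives also conflict).

FIRST sets of the non-terminals at (or reachable through a nullable prefix from) the front of some alternative:
  FIRST(L) = { 'd', ε }

Productions for Y:
  Y → L: FIRST = { 'd', ε }
  Y → d: FIRST = { 'd' }
  Y → n d n: FIRST = { 'n' }
  Y → L d Y: FIRST = { 'd' }
Productions for L:
  L → d ,: FIRST = { 'd' }
  L → ε: FIRST = { ε }
  L → d d: FIRST = { 'd' }

Conflict for Y: Y → L and Y → d
  Overlap: { 'd' }
Conflict for Y: Y → L and Y → L d Y
  Overlap: { 'd' }
Conflict for Y: Y → d and Y → L d Y
  Overlap: { 'd' }
Conflict for L: L → d , and L → d d
  Overlap: { 'd' }

Answer: Yes. Y → L / Y → d on { 'd' }; Y → L / Y → L d Y on { 'd' }; Y → d / Y → L d Y on { 'd' }; L → d ',' / L → d d on { 'd' }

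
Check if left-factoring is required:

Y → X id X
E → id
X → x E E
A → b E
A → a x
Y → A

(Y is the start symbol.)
Left-factoring is needed when two productions for the same non-terminal
share a common prefix on the right-hand side.

Productions for Y:
  Y → X id X
  Y → A
Productions for A:
  A → b E
  A → a x

No common prefixes found.

Answer: No, left-factoring is not needed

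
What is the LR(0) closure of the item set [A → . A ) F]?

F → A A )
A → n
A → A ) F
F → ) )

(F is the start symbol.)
{ [A → . A ) F], [A → . n] }

To compute CLOSURE, for each item [A → α.Bβ] where B is a non-terminal, add [B → .γ] for all productions B → γ; repeat for the newly added items until nothing changes.

Start with: [A → . A ) F]
  [A → . A ) F] has the dot before A: add [A → . n]
No further items can be added.

CLOSURE = { [A → . A ) F], [A → . n] }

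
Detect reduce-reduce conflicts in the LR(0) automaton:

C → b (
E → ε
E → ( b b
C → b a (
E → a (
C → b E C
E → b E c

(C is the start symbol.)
Augment with C' → C and build the canonical LR(0) collection (I0 = CLOSURE({[C' → . C]}), then GOTO on every symbol after a dot until no new states appear). It has 16 states:
  I0: { [C → . b (], [C → . b E C], [C → . b a (], [C' → . C] }  — shift
  I1: { [C' → C .] }  — accept
  I2: { [C → b . (], [C → b . E C], [C → b . a (], [E → . ( b b], [E → . a (], [E → . b E c], [E → .] }  — shift, reduce
  I3: { [C → b ( .], [E → ( . b b] }  — shift, reduce
  I4: { [C → . b (], [C → . b E C], [C → . b a (], [C → b E . C] }  — shift
  I5: { [C → b a . (], [E → a . (] }  — shift
  I6: { [E → . ( b b], [E → . a (], [E → . b E c], [E → .], [E → b . E c] }  — shift, reduce
  I7: { [E → ( . b b] }  — shift
  I8: { [E → b E . c] }  — shift
  I9: { [E → a . (] }  — shift
  I10: { [E → a ( .] }  — reduce
  I11: { [E → b E c .] }  — reduce
  I12: { [E → ( b . b] }  — shift
  I13: { [E → ( b b .] }  — reduce
  I14: { [C → b a ( .], [E → a ( .] }  — 2 reduces
  I15: { [C → b E C .] }  — reduce

I14 contains complete items [C → b a ( .], [E → a ( .] — reduce-reduce conflict.

Answer: Yes — I14: [C → b a ( .] vs [E → a ( .]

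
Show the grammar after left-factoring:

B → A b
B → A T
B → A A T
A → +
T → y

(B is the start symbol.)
Left-factoring transforms A → αβ₁ | αβ₂ into A → αA' and A' → β₁ | β₂
(α is the longest common prefix among the alternatives). Repeat until
no nonterminal has two alternatives with a common prefix.

Round 1: B has alternatives sharing prefix 'A'. Introduce B': B → A B'
  Add: B' → b
  Add: B' → T
  Add: B' → A T

No remaining common prefixes — done.

Resulting grammar:
B → A B'
B' → b
B' → T
B' → A T
A → +
T → y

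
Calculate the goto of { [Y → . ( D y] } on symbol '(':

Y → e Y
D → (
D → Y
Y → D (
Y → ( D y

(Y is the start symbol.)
{ [D → . (], [D → . Y], [Y → ( . D y], [Y → . ( D y], [Y → . D (], [Y → . e Y] }

GOTO(I, '(') = CLOSURE({ [A → αX.β] : [A → α.Xβ] ∈ I, X = '(' })

Items with dot before '(', with the dot advanced:
  [Y → . ( D y] → [Y → ( . D y]
Closure of the advanced items:
  [Y → ( . D y] has the dot before D: add [D → . (], [D → . Y]
  [D → . Y] has the dot before Y: add [Y → . e Y], [Y → . D (], [Y → . ( D y]

GOTO = { [D → . (], [D → . Y], [Y → ( . D y], [Y → . ( D y], [Y → . D (], [Y → . e Y] }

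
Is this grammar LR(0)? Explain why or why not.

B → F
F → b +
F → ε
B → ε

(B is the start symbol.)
No. Shift-reduce conflict between [B → .] and [F → . b +]

A grammar is LR(0) if no state in the canonical LR(0) collection has:
  - both a shift item (dot before a terminal) and a complete item (shift-reduce conflict), or
  - two or more complete items (reduce-reduce conflict; the accept item [B' → B .] counts as a complete item here).

Augment with B' → B and build the canonical LR(0) collection (I0 = CLOSURE({[B' → . B]}), then GOTO on every symbol after a dot until no new states appear). It has 5 states:
  I0: { [B → . F], [B → .], [B' → . B], [F → . b +], [F → .] }  — shift, 2 reduces
  I1: { [B' → B .] }  — accept
  I2: { [B → F .] }  — reduce
  I3: { [F → b . +] }  — shift
  I4: { [F → b + .] }  — reduce

Conflict in state I0:
  Shift-reduce conflict between [B → .] and [F → . b +]
So the grammar is NOT LR(0).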